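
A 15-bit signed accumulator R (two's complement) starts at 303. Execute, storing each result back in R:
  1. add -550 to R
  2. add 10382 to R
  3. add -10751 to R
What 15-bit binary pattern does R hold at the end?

Start: R = 303 = 000000100101111.
R = 303 + (-550) = -247 = 111111100001001
R = -247 + 10382 = 10135 = 010011110010111
R = 10135 + (-10751) = -616 = 111110110011000

111110110011000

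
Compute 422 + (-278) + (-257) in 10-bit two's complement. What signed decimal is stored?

-113

422 + (-278) = 144 (0010010000)
144 + (-257) = -113 (1110001111)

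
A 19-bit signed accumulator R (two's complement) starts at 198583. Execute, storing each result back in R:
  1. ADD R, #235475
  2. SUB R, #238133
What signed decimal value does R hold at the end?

195925

Start: R = 198583 = 0110000011110110111.
R = 198583 + 235475 = 434058; wraps to -90230 = 1101001111110001010
R = -90230 − 238133 = -328363; wraps to 195925 = 0101111110101010101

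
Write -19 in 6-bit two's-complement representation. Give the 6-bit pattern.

101101

|-19| = 19 = 010011 in 6 bits.
Invert the bits: 101100. Add 1: 101101.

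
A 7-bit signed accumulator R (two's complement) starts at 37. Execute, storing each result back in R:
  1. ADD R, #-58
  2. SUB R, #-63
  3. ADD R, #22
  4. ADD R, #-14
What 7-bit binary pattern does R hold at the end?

Start: R = 37 = 0100101.
R = 37 + (-58) = -21 = 1101011
R = -21 − (-63) = 42 = 0101010
R = 42 + 22 = 64; wraps to -64 = 1000000
R = -64 + (-14) = -78; wraps to 50 = 0110010

0110010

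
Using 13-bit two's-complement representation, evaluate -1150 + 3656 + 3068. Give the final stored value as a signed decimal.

-2618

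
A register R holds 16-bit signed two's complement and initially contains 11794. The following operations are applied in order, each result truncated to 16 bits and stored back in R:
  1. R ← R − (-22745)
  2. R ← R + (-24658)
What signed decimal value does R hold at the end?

9881

Start: R = 11794 = 0010111000010010.
R = 11794 − (-22745) = 34539; wraps to -30997 = 1000011011101011
R = -30997 + (-24658) = -55655; wraps to 9881 = 0010011010011001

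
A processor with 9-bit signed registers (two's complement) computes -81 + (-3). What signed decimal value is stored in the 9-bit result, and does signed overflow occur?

-84; no overflow

-81 → 110101111
-3 → 111111101
  110101111
+ 111111101
= 110101100  (discard carry-out 1)
Result 110101100: MSB = 1 → 428 − 512 = -84.
Both addends are negative and so is the stored result: no signed overflow.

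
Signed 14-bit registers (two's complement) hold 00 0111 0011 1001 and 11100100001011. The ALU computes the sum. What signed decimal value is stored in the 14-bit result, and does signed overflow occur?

68; no overflow

00 0111 0011 1001 → 00011100111001 = 1849 (signed)
11100100001011 = -1781 (signed)
  00011100111001
+ 11100100001011
= 00000001000100  (discard carry-out 1)
Result 00000001000100: MSB = 0 → value 68.
Addends have opposite signs, so signed overflow cannot occur.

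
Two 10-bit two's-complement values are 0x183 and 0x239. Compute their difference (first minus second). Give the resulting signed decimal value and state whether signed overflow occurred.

-182; overflow

0x183 = 0110000011 = 387 (signed)
0x239 = 1000111001 = -455 (signed)
Subtract via negate-and-add: invert 1000111001 + 1 = 0111000111 (i.e. 455).
  0110000011
+ 0111000111
= 1101001010
Result 1101001010: MSB = 1 → 842 − 1024 = -182.
Both addends (after negating the subtrahend) are non-negative but the stored result is negative: signed overflow. The true value 387 − (-455) = 842 lies outside [-512, 511].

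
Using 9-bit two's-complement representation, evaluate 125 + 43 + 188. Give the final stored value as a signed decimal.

-156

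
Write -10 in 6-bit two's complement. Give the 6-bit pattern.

110110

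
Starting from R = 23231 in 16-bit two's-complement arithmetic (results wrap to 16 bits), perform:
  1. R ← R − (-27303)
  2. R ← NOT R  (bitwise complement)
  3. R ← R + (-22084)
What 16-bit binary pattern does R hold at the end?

Start: R = 23231 = 0101101010111111.
R = 23231 − (-27303) = 50534; wraps to -15002 = 1100010101100110
R = NOT 1100010101100110 = 0011101010011001 = 15001
R = 15001 + (-22084) = -7083 = 1110010001010101

1110010001010101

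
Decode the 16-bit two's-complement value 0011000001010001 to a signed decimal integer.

MSB is 0, so the value is non-negative: 0011000001010001 = 12369.

12369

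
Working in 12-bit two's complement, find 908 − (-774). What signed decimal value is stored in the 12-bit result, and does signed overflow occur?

1682; no overflow

908 → 001110001100
-774 → 110011111010
Subtract via negate-and-add: invert 110011111010 + 1 = 001100000110 (i.e. 774).
  001110001100
+ 001100000110
= 011010010010
Result 011010010010: MSB = 0 → value 1682.
Both addends (after negating the subtrahend) are non-negative and so is the stored result: no signed overflow.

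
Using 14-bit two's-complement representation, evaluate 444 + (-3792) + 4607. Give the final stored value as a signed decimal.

444 + (-3792) = -3348 (11001011101100)
-3348 + 4607 = 1259 (00010011101011)

1259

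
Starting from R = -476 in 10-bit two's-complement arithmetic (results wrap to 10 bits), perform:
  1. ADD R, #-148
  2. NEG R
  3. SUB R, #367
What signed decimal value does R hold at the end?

257

Start: R = -476 = 1000100100.
R = -476 + (-148) = -624; wraps to 400 = 0110010000
R = −(400) = -400 = 1001110000
R = -400 − 367 = -767; wraps to 257 = 0100000001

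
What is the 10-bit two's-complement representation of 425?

0110101001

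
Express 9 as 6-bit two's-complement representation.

001001

9 is non-negative, so write it directly in 6 bits: 001001.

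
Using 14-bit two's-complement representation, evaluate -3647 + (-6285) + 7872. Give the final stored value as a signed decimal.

-3647 + (-6285) = -9932 → wraps to 6452 (01100100110100)
6452 + 7872 = 14324 → wraps to -2060 (11011111110100)

-2060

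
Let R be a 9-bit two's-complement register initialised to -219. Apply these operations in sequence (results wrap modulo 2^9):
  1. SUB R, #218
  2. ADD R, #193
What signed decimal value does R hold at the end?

Start: R = -219 = 100100101.
R = -219 − 218 = -437; wraps to 75 = 001001011
R = 75 + 193 = 268; wraps to -244 = 100001100

-244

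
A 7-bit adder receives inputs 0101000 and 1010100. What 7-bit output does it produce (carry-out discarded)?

1111100

  0101000
+ 1010100
= 1111100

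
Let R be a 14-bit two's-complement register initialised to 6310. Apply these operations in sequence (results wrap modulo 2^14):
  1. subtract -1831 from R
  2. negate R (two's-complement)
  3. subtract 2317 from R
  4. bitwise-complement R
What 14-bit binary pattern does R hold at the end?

10100011011001

Start: R = 6310 = 01100010100110.
R = 6310 − (-1831) = 8141 = 01111111001101
R = −(8141) = -8141 = 10000000110011
R = -8141 − 2317 = -10458; wraps to 5926 = 01011100100110
R = NOT 01011100100110 = 10100011011001 = -5927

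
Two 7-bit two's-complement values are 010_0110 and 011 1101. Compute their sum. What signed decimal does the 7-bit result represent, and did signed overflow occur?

010_0110 → 0100110 = 38 (signed)
011 1101 → 0111101 = 61 (signed)
  0100110
+ 0111101
= 1100011
Result 1100011: MSB = 1 → 99 − 128 = -29.
Both addends are non-negative but the stored result is negative: signed overflow. The true value 38 + 61 = 99 lies outside [-64, 63].

-29; overflow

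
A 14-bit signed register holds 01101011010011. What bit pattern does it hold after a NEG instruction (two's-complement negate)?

10010100101101

Invert: 10010100101100. Add 1: 10010100101101.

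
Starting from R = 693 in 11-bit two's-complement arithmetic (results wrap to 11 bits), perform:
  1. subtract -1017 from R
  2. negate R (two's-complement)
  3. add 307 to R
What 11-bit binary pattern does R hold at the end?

01010000101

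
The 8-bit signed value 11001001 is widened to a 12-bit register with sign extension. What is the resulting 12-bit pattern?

111111001001

MSB of 11001001 is 1; replicate it into the new high bits.
1111|11001001 → 111111001001 (still -55).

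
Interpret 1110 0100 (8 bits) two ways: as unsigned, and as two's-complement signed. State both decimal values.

Unsigned: 11100100 = 228.
Signed: MSB=1 → 228 − 256 = -28.

unsigned = 228, signed = -28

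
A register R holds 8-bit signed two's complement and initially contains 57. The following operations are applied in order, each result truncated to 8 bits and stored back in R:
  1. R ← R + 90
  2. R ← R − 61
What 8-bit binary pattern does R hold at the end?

Start: R = 57 = 00111001.
R = 57 + 90 = 147; wraps to -109 = 10010011
R = -109 − 61 = -170; wraps to 86 = 01010110

01010110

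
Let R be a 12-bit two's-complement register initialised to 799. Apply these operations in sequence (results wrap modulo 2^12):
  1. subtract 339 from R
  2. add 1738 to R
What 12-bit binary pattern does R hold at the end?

100010010110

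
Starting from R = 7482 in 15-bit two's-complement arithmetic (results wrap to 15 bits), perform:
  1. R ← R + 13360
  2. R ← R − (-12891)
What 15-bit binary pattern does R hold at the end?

Start: R = 7482 = 001110100111010.
R = 7482 + 13360 = 20842; wraps to -11926 = 101000101101010
R = -11926 − (-12891) = 965 = 000001111000101

000001111000101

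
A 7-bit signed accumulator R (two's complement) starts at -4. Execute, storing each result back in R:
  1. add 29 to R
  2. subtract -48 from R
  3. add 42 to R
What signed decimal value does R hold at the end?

-13

Start: R = -4 = 1111100.
R = -4 + 29 = 25 = 0011001
R = 25 − (-48) = 73; wraps to -55 = 1001001
R = -55 + 42 = -13 = 1110011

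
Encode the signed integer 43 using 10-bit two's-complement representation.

43 is non-negative, so write it directly in 10 bits: 0000101011.

0000101011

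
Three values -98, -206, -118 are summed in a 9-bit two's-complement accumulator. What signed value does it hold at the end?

90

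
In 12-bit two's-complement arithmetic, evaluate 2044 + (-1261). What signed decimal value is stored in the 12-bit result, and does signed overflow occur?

2044 → 011111111100
-1261 → 101100010011
  011111111100
+ 101100010011
= 001100001111  (discard carry-out 1)
Result 001100001111: MSB = 0 → value 783.
Addends have opposite signs, so signed overflow cannot occur.

783; no overflow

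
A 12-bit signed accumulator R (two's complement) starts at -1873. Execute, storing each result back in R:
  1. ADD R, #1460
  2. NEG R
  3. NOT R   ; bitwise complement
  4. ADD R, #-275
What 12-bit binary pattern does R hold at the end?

Start: R = -1873 = 100010101111.
R = -1873 + 1460 = -413 = 111001100011
R = −(-413) = 413 = 000110011101
R = NOT 000110011101 = 111001100010 = -414
R = -414 + (-275) = -689 = 110101001111

110101001111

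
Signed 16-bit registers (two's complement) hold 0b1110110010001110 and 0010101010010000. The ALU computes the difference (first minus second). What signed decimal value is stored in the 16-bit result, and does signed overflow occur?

0b1110110010001110 → 1110110010001110 = -4978 (signed)
0010101010010000 = 10896 (signed)
Subtract via negate-and-add: invert 0010101010010000 + 1 = 1101010101110000 (i.e. -10896).
  1110110010001110
+ 1101010101110000
= 1100000111111110  (discard carry-out 1)
Result 1100000111111110: MSB = 1 → 49662 − 65536 = -15874.
Both addends (after negating the subtrahend) are negative and so is the stored result: no signed overflow.

-15874; no overflow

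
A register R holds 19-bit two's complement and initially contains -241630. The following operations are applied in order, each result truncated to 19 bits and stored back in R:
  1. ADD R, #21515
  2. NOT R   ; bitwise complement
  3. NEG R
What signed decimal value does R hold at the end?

Start: R = -241630 = 1000101000000100010.
R = -241630 + 21515 = -220115 = 1001010010000101101
R = NOT 1001010010000101101 = 0110101101111010010 = 220114
R = −(220114) = -220114 = 1001010010000101110

-220114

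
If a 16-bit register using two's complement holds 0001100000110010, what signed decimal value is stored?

MSB is 0, so the value is non-negative: 0001100000110010 = 6194.

6194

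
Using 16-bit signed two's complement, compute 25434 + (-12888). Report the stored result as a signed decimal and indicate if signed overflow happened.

25434 → 0110001101011010
-12888 → 1100110110101000
  0110001101011010
+ 1100110110101000
= 0011000100000010  (discard carry-out 1)
Result 0011000100000010: MSB = 0 → value 12546.
Addends have opposite signs, so signed overflow cannot occur.

12546; no overflow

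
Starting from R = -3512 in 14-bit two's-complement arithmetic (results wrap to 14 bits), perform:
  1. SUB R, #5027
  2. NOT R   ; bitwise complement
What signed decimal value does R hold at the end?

Start: R = -3512 = 11001001001000.
R = -3512 − 5027 = -8539; wraps to 7845 = 01111010100101
R = NOT 01111010100101 = 10000101011010 = -7846

-7846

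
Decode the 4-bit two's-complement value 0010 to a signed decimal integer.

MSB is 0, so the value is non-negative: 0010 = 2.

2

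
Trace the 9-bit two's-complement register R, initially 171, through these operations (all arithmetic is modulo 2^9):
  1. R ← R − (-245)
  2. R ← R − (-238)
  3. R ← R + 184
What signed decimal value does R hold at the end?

-186

Start: R = 171 = 010101011.
R = 171 − (-245) = 416; wraps to -96 = 110100000
R = -96 − (-238) = 142 = 010001110
R = 142 + 184 = 326; wraps to -186 = 101000110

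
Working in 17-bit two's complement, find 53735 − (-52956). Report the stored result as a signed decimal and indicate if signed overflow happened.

-24381; overflow

53735 → 01101000111100111
-52956 → 10011000100100100
Subtract via negate-and-add: invert 10011000100100100 + 1 = 01100111011011100 (i.e. 52956).
  01101000111100111
+ 01100111011011100
= 11010000011000011
Result 11010000011000011: MSB = 1 → 106691 − 131072 = -24381.
Both addends (after negating the subtrahend) are non-negative but the stored result is negative: signed overflow. The true value 53735 − (-52956) = 106691 lies outside [-65536, 65535].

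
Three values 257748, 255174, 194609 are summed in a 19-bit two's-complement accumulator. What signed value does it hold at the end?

183243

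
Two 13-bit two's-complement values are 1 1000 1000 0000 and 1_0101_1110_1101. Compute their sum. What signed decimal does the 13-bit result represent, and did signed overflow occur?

1 1000 1000 0000 → 1100010000000 = -1920 (signed)
1_0101_1110_1101 → 1010111101101 = -2579 (signed)
  1100010000000
+ 1010111101101
= 0111001101101  (discard carry-out 1)
Result 0111001101101: MSB = 0 → value 3693.
Both addends are negative but the stored result is non-negative: signed overflow. The true value -1920 + (-2579) = -4499 lies outside [-4096, 4095].

3693; overflow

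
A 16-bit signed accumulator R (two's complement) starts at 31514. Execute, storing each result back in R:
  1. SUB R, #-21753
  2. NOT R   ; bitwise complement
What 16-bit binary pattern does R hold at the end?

Start: R = 31514 = 0111101100011010.
R = 31514 − (-21753) = 53267; wraps to -12269 = 1101000000010011
R = NOT 1101000000010011 = 0010111111101100 = 12268

0010111111101100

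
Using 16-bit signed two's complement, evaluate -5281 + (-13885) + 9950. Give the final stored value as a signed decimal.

-5281 + (-13885) = -19166 (1011010100100010)
-19166 + 9950 = -9216 (1101110000000000)

-9216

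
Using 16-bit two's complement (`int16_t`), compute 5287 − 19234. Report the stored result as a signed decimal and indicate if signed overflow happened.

5287 → 0001010010100111
19234 → 0100101100100010
Subtract via negate-and-add: invert 0100101100100010 + 1 = 1011010011011110 (i.e. -19234).
  0001010010100111
+ 1011010011011110
= 1100100110000101
Result 1100100110000101: MSB = 1 → 51589 − 65536 = -13947.
Addends (after negating the subtrahend) have opposite signs, so signed overflow cannot occur.

-13947; no overflow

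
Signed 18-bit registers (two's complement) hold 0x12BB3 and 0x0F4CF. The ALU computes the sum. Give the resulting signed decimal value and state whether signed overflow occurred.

0x12BB3 = 010010101110110011 = 76723 (signed)
0x0F4CF = 001111010011001111 = 62671 (signed)
  010010101110110011
+ 001111010011001111
= 100010000010000010
Result 100010000010000010: MSB = 1 → 139394 − 262144 = -122750.
Both addends are non-negative but the stored result is negative: signed overflow. The true value 76723 + 62671 = 139394 lies outside [-131072, 131071].

-122750; overflow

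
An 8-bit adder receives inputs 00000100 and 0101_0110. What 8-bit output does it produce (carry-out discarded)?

01011010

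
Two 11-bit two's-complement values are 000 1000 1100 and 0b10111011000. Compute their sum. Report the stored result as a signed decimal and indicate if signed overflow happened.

-412; no overflow

000 1000 1100 → 00010001100 = 140 (signed)
0b10111011000 → 10111011000 = -552 (signed)
  00010001100
+ 10111011000
= 11001100100
Result 11001100100: MSB = 1 → 1636 − 2048 = -412.
Addends have opposite signs, so signed overflow cannot occur.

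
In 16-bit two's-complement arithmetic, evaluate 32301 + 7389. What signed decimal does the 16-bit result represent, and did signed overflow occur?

32301 → 0111111000101101
7389 → 0001110011011101
  0111111000101101
+ 0001110011011101
= 1001101100001010
Result 1001101100001010: MSB = 1 → 39690 − 65536 = -25846.
Both addends are non-negative but the stored result is negative: signed overflow. The true value 32301 + 7389 = 39690 lies outside [-32768, 32767].

-25846; overflow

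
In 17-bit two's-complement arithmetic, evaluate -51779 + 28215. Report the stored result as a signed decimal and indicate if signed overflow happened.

-51779 → 10011010110111101
28215 → 00110111000110111
  10011010110111101
+ 00110111000110111
= 11010001111110100
Result 11010001111110100: MSB = 1 → 107508 − 131072 = -23564.
Addends have opposite signs, so signed overflow cannot occur.

-23564; no overflow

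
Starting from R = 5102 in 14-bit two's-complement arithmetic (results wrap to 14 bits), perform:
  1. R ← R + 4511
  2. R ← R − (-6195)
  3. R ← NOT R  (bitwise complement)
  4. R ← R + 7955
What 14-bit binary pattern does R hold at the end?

Start: R = 5102 = 01001111101110.
R = 5102 + 4511 = 9613; wraps to -6771 = 10010110001101
R = -6771 − (-6195) = -576 = 11110111000000
R = NOT 11110111000000 = 00001000111111 = 575
R = 575 + 7955 = 8530; wraps to -7854 = 10000101010010

10000101010010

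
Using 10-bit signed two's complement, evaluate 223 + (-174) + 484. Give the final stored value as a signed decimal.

-491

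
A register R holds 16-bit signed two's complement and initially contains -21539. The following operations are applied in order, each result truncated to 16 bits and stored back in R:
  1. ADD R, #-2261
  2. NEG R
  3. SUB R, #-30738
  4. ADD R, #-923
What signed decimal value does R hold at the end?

-11921

Start: R = -21539 = 1010101111011101.
R = -21539 + (-2261) = -23800 = 1010001100001000
R = −(-23800) = 23800 = 0101110011111000
R = 23800 − (-30738) = 54538; wraps to -10998 = 1101010100001010
R = -10998 + (-923) = -11921 = 1101000101101111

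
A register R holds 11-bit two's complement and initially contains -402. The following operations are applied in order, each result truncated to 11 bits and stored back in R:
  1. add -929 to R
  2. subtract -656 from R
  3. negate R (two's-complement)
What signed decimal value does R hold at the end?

Start: R = -402 = 11001101110.
R = -402 + (-929) = -1331; wraps to 717 = 01011001101
R = 717 − (-656) = 1373; wraps to -675 = 10101011101
R = −(-675) = 675 = 01010100011

675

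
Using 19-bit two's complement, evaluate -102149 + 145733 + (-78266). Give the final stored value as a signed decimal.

-34682

-102149 + 145733 = 43584 (0001010101001000000)
43584 + (-78266) = -34682 (1110111100010000110)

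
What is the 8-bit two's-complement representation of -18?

|-18| = 18 = 00010010 in 8 bits.
Invert the bits: 11101101. Add 1: 11101110.

11101110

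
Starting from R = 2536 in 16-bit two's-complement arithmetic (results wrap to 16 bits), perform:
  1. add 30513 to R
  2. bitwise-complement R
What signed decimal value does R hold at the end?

32486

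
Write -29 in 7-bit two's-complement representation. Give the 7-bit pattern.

|-29| = 29 = 0011101 in 7 bits.
Invert the bits: 1100010. Add 1: 1100011.

1100011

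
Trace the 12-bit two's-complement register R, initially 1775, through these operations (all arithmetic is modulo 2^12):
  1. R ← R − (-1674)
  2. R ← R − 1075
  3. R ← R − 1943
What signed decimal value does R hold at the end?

431

Start: R = 1775 = 011011101111.
R = 1775 − (-1674) = 3449; wraps to -647 = 110101111001
R = -647 − 1075 = -1722 = 100101000110
R = -1722 − 1943 = -3665; wraps to 431 = 000110101111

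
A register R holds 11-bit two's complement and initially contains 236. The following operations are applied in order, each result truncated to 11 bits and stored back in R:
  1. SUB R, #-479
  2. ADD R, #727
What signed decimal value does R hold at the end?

Start: R = 236 = 00011101100.
R = 236 − (-479) = 715 = 01011001011
R = 715 + 727 = 1442; wraps to -606 = 10110100010

-606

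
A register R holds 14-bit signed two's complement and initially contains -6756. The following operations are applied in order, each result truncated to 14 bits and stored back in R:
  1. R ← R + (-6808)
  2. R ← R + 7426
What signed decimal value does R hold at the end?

Start: R = -6756 = 10010110011100.
R = -6756 + (-6808) = -13564; wraps to 2820 = 00101100000100
R = 2820 + 7426 = 10246; wraps to -6138 = 10100000000110

-6138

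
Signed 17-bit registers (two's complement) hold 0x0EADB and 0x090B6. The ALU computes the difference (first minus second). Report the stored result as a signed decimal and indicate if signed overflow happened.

0x0EADB = 01110101011011011 = 60123 (signed)
0x090B6 = 01001000010110110 = 37046 (signed)
Subtract via negate-and-add: invert 01001000010110110 + 1 = 10110111101001010 (i.e. -37046).
  01110101011011011
+ 10110111101001010
= 00101101000100101  (discard carry-out 1)
Result 00101101000100101: MSB = 0 → value 23077.
Addends (after negating the subtrahend) have opposite signs, so signed overflow cannot occur.

23077; no overflow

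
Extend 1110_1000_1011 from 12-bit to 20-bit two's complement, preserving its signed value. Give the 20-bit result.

MSB of 111010001011 is 1; replicate it into the new high bits.
11111111|111010001011 → 11111111111010001011 (still -373).

11111111111010001011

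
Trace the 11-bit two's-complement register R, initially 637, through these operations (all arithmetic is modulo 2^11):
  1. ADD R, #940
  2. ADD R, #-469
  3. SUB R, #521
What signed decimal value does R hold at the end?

587

Start: R = 637 = 01001111101.
R = 637 + 940 = 1577; wraps to -471 = 11000101001
R = -471 + (-469) = -940 = 10001010100
R = -940 − 521 = -1461; wraps to 587 = 01001001011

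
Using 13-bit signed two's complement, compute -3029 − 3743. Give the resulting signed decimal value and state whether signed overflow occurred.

-3029 → 1010000101011
3743 → 0111010011111
Subtract via negate-and-add: invert 0111010011111 + 1 = 1000101100001 (i.e. -3743).
  1010000101011
+ 1000101100001
= 0010110001100  (discard carry-out 1)
Result 0010110001100: MSB = 0 → value 1420.
Both addends (after negating the subtrahend) are negative but the stored result is non-negative: signed overflow. The true value -3029 − 3743 = -6772 lies outside [-4096, 4095].

1420; overflow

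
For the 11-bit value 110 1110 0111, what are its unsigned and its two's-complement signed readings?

Unsigned: 11011100111 = 1767.
Signed: MSB=1 → 1767 − 2048 = -281.

unsigned = 1767, signed = -281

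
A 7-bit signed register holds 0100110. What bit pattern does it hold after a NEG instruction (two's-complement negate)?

1011010

Invert: 1011001. Add 1: 1011010.
Check: 0100110 = 38, 1011010 = -38.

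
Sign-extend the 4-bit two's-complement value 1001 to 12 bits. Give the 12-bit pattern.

111111111001

MSB of 1001 is 1; replicate it into the new high bits.
11111111|1001 → 111111111001 (still -7).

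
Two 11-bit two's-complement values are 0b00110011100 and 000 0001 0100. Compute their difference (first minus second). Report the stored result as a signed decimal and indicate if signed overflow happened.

392; no overflow

0b00110011100 → 00110011100 = 412 (signed)
000 0001 0100 → 00000010100 = 20 (signed)
Subtract via negate-and-add: invert 00000010100 + 1 = 11111101100 (i.e. -20).
  00110011100
+ 11111101100
= 00110001000  (discard carry-out 1)
Result 00110001000: MSB = 0 → value 392.
Addends (after negating the subtrahend) have opposite signs, so signed overflow cannot occur.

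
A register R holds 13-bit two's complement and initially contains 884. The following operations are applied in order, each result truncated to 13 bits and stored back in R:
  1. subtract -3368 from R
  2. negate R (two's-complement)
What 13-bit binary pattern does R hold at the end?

0111101100100

Start: R = 884 = 0001101110100.
R = 884 − (-3368) = 4252; wraps to -3940 = 1000010011100
R = −(-3940) = 3940 = 0111101100100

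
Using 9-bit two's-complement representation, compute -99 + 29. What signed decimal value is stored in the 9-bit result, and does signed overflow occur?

-70; no overflow

-99 → 110011101
29 → 000011101
  110011101
+ 000011101
= 110111010
Result 110111010: MSB = 1 → 442 − 512 = -70.
Addends have opposite signs, so signed overflow cannot occur.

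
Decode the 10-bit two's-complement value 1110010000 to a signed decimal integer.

-112

MSB is 1, so the value is negative.
Unsigned reading: 912. Subtract 2^10 = 1024: 912 − 1024 = -112.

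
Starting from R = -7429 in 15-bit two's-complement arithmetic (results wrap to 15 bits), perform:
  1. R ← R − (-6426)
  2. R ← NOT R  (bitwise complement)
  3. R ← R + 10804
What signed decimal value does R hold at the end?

11806

Start: R = -7429 = 110001011111011.
R = -7429 − (-6426) = -1003 = 111110000010101
R = NOT 111110000010101 = 000001111101010 = 1002
R = 1002 + 10804 = 11806 = 010111000011110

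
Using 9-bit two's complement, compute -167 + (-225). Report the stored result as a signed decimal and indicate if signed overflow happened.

-167 → 101011001
-225 → 100011111
  101011001
+ 100011111
= 001111000  (discard carry-out 1)
Result 001111000: MSB = 0 → value 120.
Both addends are negative but the stored result is non-negative: signed overflow. The true value -167 + (-225) = -392 lies outside [-256, 255].

120; overflow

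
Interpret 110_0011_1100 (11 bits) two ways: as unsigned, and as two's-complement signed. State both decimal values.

unsigned = 1596, signed = -452

Unsigned: 11000111100 = 1596.
Signed: MSB=1 → 1596 − 2048 = -452.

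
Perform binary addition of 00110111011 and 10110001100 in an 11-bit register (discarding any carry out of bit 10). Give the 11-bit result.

  00110111011
+ 10110001100
= 11101000111

11101000111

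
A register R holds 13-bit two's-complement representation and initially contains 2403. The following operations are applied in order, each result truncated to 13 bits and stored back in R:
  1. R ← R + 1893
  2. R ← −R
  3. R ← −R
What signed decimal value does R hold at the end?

-3896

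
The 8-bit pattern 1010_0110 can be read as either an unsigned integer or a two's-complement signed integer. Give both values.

unsigned = 166, signed = -90

Unsigned: 10100110 = 166.
Signed: MSB=1 → 166 − 256 = -90.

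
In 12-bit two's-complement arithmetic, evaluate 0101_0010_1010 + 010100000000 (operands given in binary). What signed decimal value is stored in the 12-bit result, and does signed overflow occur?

0101_0010_1010 → 010100101010 = 1322 (signed)
010100000000 = 1280 (signed)
  010100101010
+ 010100000000
= 101000101010
Result 101000101010: MSB = 1 → 2602 − 4096 = -1494.
Both addends are non-negative but the stored result is negative: signed overflow. The true value 1322 + 1280 = 2602 lies outside [-2048, 2047].

-1494; overflow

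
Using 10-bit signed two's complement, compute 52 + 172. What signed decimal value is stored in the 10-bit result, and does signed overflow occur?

224; no overflow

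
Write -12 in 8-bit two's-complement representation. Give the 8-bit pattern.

|-12| = 12 = 00001100 in 8 bits.
Invert the bits: 11110011. Add 1: 11110100.

11110100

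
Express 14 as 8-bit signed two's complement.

14 is non-negative, so write it directly in 8 bits: 00001110.

00001110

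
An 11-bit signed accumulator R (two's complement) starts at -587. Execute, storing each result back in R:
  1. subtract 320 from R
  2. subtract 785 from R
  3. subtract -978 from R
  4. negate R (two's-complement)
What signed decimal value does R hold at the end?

714

Start: R = -587 = 10110110101.
R = -587 − 320 = -907 = 10001110101
R = -907 − 785 = -1692; wraps to 356 = 00101100100
R = 356 − (-978) = 1334; wraps to -714 = 10100110110
R = −(-714) = 714 = 01011001010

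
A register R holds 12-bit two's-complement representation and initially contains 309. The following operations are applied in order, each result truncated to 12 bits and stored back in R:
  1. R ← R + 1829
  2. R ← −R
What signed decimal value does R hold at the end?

1958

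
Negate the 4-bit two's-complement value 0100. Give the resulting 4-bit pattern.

1100

Invert: 1011. Add 1: 1100.
Check: 0100 = 4, 1100 = -4.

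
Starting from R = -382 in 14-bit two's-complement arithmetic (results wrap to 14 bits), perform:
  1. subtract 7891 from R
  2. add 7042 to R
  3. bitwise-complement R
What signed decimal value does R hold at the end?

1230

Start: R = -382 = 11111010000010.
R = -382 − 7891 = -8273; wraps to 8111 = 01111110101111
R = 8111 + 7042 = 15153; wraps to -1231 = 11101100110001
R = NOT 11101100110001 = 00010011001110 = 1230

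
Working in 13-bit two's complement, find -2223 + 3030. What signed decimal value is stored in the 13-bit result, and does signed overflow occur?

-2223 → 1011101010001
3030 → 0101111010110
  1011101010001
+ 0101111010110
= 0001100100111  (discard carry-out 1)
Result 0001100100111: MSB = 0 → value 807.
Addends have opposite signs, so signed overflow cannot occur.

807; no overflow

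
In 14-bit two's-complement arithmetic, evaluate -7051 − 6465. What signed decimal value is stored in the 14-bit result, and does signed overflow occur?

-7051 → 10010001110101
6465 → 01100101000001
Subtract via negate-and-add: invert 01100101000001 + 1 = 10011010111111 (i.e. -6465).
  10010001110101
+ 10011010111111
= 00101100110100  (discard carry-out 1)
Result 00101100110100: MSB = 0 → value 2868.
Both addends (after negating the subtrahend) are negative but the stored result is non-negative: signed overflow. The true value -7051 − 6465 = -13516 lies outside [-8192, 8191].

2868; overflow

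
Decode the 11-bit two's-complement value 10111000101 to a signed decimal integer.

MSB is 1, so the value is negative.
Unsigned reading: 1477. Subtract 2^11 = 2048: 1477 − 2048 = -571.

-571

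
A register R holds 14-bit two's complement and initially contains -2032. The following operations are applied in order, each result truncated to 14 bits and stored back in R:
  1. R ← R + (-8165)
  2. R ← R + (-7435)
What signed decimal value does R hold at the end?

-1248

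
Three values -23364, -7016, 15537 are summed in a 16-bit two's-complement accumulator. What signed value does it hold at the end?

-23364 + (-7016) = -30380 (1000100101010100)
-30380 + 15537 = -14843 (1100011000000101)

-14843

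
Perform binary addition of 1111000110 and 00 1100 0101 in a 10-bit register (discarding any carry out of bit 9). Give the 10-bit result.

0010001011

  1111000110
+ 0011000101
= 0010001011  (discard carry-out 1)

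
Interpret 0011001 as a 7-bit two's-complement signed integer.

25

MSB is 0, so the value is non-negative: 0011001 = 25.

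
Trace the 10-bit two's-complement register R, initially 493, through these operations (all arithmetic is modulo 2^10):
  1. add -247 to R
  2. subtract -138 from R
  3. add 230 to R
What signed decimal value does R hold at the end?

-410

Start: R = 493 = 0111101101.
R = 493 + (-247) = 246 = 0011110110
R = 246 − (-138) = 384 = 0110000000
R = 384 + 230 = 614; wraps to -410 = 1001100110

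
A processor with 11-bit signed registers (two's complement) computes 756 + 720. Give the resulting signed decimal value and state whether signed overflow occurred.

-572; overflow

756 → 01011110100
720 → 01011010000
  01011110100
+ 01011010000
= 10111000100
Result 10111000100: MSB = 1 → 1476 − 2048 = -572.
Both addends are non-negative but the stored result is negative: signed overflow. The true value 756 + 720 = 1476 lies outside [-1024, 1023].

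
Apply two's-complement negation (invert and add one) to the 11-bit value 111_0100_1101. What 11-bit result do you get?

00010110011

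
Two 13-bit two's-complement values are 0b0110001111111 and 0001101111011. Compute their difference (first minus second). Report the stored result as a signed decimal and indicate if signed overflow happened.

0b0110001111111 → 0110001111111 = 3199 (signed)
0001101111011 = 891 (signed)
Subtract via negate-and-add: invert 0001101111011 + 1 = 1110010000101 (i.e. -891).
  0110001111111
+ 1110010000101
= 0100100000100  (discard carry-out 1)
Result 0100100000100: MSB = 0 → value 2308.
Addends (after negating the subtrahend) have opposite signs, so signed overflow cannot occur.

2308; no overflow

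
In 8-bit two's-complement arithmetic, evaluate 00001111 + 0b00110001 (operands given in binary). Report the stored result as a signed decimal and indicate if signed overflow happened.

00001111 = 15 (signed)
0b00110001 → 00110001 = 49 (signed)
  00001111
+ 00110001
= 01000000
Result 01000000: MSB = 0 → value 64.
Both addends are non-negative and so is the stored result: no signed overflow.

64; no overflow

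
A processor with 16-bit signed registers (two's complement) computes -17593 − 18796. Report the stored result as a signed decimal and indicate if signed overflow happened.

29147; overflow

-17593 → 1011101101000111
18796 → 0100100101101100
Subtract via negate-and-add: invert 0100100101101100 + 1 = 1011011010010100 (i.e. -18796).
  1011101101000111
+ 1011011010010100
= 0111000111011011  (discard carry-out 1)
Result 0111000111011011: MSB = 0 → value 29147.
Both addends (after negating the subtrahend) are negative but the stored result is non-negative: signed overflow. The true value -17593 − 18796 = -36389 lies outside [-32768, 32767].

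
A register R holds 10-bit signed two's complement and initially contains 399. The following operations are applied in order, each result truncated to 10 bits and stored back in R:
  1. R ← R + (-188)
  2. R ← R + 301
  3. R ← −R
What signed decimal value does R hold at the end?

Start: R = 399 = 0110001111.
R = 399 + (-188) = 211 = 0011010011
R = 211 + 301 = 512; wraps to -512 = 1000000000
R = −(-512) = 512; wraps to -512 = 1000000000

-512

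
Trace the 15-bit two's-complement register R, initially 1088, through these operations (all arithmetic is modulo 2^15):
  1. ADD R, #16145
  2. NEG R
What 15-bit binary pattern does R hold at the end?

Start: R = 1088 = 000010001000000.
R = 1088 + 16145 = 17233; wraps to -15535 = 100001101010001
R = −(-15535) = 15535 = 011110010101111

011110010101111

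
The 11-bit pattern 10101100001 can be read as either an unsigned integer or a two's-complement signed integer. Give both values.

Unsigned: 10101100001 = 1377.
Signed: MSB=1 → 1377 − 2048 = -671.

unsigned = 1377, signed = -671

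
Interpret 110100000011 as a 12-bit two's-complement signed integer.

MSB is 1, so the value is negative.
Invert: 001011111100. Add 1: 001011111101 = 765. So the value is −765.

-765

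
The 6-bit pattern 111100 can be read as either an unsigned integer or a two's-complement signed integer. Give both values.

unsigned = 60, signed = -4

Unsigned: 111100 = 60.
Signed: MSB=1 → 60 − 64 = -4.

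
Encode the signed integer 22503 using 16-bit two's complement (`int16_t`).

0101011111100111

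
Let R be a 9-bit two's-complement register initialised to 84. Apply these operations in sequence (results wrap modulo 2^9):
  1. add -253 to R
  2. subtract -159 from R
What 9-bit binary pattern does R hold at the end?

Start: R = 84 = 001010100.
R = 84 + (-253) = -169 = 101010111
R = -169 − (-159) = -10 = 111110110

111110110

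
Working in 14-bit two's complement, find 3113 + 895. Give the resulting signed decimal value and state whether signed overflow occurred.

4008; no overflow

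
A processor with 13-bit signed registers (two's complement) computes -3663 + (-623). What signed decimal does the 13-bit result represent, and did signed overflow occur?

3906; overflow

-3663 → 1000110110001
-623 → 1110110010001
  1000110110001
+ 1110110010001
= 0111101000010  (discard carry-out 1)
Result 0111101000010: MSB = 0 → value 3906.
Both addends are negative but the stored result is non-negative: signed overflow. The true value -3663 + (-623) = -4286 lies outside [-4096, 4095].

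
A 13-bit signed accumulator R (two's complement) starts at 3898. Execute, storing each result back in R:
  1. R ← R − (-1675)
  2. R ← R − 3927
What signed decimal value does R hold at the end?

1646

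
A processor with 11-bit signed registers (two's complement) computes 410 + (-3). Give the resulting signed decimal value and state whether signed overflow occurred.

407; no overflow

410 → 00110011010
-3 → 11111111101
  00110011010
+ 11111111101
= 00110010111  (discard carry-out 1)
Result 00110010111: MSB = 0 → value 407.
Addends have opposite signs, so signed overflow cannot occur.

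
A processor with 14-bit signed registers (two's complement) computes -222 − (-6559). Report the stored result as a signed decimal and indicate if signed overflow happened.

-222 → 11111100100010
-6559 → 10011001100001
Subtract via negate-and-add: invert 10011001100001 + 1 = 01100110011111 (i.e. 6559).
  11111100100010
+ 01100110011111
= 01100011000001  (discard carry-out 1)
Result 01100011000001: MSB = 0 → value 6337.
Addends (after negating the subtrahend) have opposite signs, so signed overflow cannot occur.

6337; no overflow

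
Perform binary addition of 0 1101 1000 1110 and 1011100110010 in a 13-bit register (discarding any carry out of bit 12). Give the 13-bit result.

  0110110001110
+ 1011100110010
= 0010011000000  (discard carry-out 1)

0010011000000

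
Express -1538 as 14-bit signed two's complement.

11100111111110

|-1538| = 1538 = 00011000000010 in 14 bits.
Invert the bits: 11100111111101. Add 1: 11100111111110.
Check: 11100111111110 reads as 14846 − 16384 = -1538.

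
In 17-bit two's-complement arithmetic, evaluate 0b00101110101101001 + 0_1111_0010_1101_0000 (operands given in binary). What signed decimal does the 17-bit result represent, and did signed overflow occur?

-44999; overflow

0b00101110101101001 → 00101110101101001 = 23913 (signed)
0_1111_0010_1101_0000 → 01111001011010000 = 62160 (signed)
  00101110101101001
+ 01111001011010000
= 10101000000111001
Result 10101000000111001: MSB = 1 → 86073 − 131072 = -44999.
Both addends are non-negative but the stored result is negative: signed overflow. The true value 23913 + 62160 = 86073 lies outside [-65536, 65535].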